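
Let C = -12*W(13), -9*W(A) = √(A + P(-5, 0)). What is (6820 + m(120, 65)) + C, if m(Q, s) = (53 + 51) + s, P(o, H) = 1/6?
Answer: 6989 + 2*√474/9 ≈ 6993.8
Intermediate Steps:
P(o, H) = ⅙ (P(o, H) = 1*(⅙) = ⅙)
W(A) = -√(⅙ + A)/9 (W(A) = -√(A + ⅙)/9 = -√(⅙ + A)/9)
m(Q, s) = 104 + s
C = 2*√474/9 (C = -(-2)*√(6 + 36*13)/9 = -(-2)*√(6 + 468)/9 = -(-2)*√474/9 = 2*√474/9 ≈ 4.8381)
(6820 + m(120, 65)) + C = (6820 + (104 + 65)) + 2*√474/9 = (6820 + 169) + 2*√474/9 = 6989 + 2*√474/9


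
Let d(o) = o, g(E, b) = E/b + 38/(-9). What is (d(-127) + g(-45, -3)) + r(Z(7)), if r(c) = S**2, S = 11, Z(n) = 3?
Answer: 43/9 ≈ 4.7778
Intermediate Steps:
g(E, b) = -38/9 + E/b (g(E, b) = E/b + 38*(-1/9) = E/b - 38/9 = -38/9 + E/b)
r(c) = 121 (r(c) = 11**2 = 121)
(d(-127) + g(-45, -3)) + r(Z(7)) = (-127 + (-38/9 - 45/(-3))) + 121 = (-127 + (-38/9 - 45*(-1/3))) + 121 = (-127 + (-38/9 + 15)) + 121 = (-127 + 97/9) + 121 = -1046/9 + 121 = 43/9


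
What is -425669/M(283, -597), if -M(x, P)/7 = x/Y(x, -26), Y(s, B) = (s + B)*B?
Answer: -2844320258/1981 ≈ -1.4358e+6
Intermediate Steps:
Y(s, B) = B*(B + s) (Y(s, B) = (B + s)*B = B*(B + s))
M(x, P) = -7*x/(676 - 26*x) (M(x, P) = -7*x/((-26*(-26 + x))) = -7*x/(676 - 26*x))
-425669/M(283, -597) = -425669/((7/26)*283/(-26 + 283)) = -425669/((7/26)*283/257) = -425669/((7/26)*283*(1/257)) = -425669/1981/6682 = -425669*6682/1981 = -2844320258/1981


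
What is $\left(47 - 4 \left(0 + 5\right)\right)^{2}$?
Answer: $729$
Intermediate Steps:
$\left(47 - 4 \left(0 + 5\right)\right)^{2} = \left(47 - 20\right)^{2} = 27^{2} = 729$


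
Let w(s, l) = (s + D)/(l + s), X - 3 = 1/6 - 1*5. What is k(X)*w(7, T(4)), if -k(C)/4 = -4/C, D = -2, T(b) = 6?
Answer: -480/143 ≈ -3.3566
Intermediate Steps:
X = -11/6 (X = 3 + (1/6 - 1*5) = 3 + (1/6 - 5) = 3 - 29/6 = -11/6 ≈ -1.8333)
w(s, l) = (-2 + s)/(l + s) (w(s, l) = (s - 2)/(l + s) = (-2 + s)/(l + s))
k(C) = 16/C (k(C) = -(-16)/C = 16/C)
k(X)*w(7, T(4)) = (16/(-11/6))*((-2 + 7)/(6 + 7)) = (16*(-6/11))*(5/13) = -96*5/143 = -96/11*5/13 = -480/143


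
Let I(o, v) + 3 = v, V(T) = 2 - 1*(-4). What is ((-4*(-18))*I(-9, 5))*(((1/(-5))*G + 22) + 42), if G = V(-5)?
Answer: 45216/5 ≈ 9043.2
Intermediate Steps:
V(T) = 6 (V(T) = 2 + 4 = 6)
I(o, v) = -3 + v
G = 6
((-4*(-18))*I(-9, 5))*(((1/(-5))*G + 22) + 42) = ((-4*(-18))*(-3 + 5))*(((1/(-5))*6 + 22) + 42) = (72*2)*((-1/5*1*6 + 22) + 42) = 144*((-1/5*6 + 22) + 42) = 144*((-6/5 + 22) + 42) = 144*(104/5 + 42) = 144*(314/5) = 45216/5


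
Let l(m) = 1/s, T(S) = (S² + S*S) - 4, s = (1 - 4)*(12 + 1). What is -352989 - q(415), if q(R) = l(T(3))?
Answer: -13766570/39 ≈ -3.5299e+5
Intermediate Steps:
s = -39 (s = -3*13 = -39)
T(S) = -4 + 2*S² (T(S) = (S² + S²) - 4 = 2*S² - 4 = -4 + 2*S²)
l(m) = -1/39 (l(m) = 1/(-39) = -1/39)
q(R) = -1/39
-352989 - q(415) = -352989 - 1*(-1/39) = -352989 + 1/39 = -13766570/39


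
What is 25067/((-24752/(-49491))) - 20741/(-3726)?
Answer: 25400851997/506736 ≈ 50126.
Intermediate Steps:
25067/((-24752/(-49491))) - 20741/(-3726) = 25067/((-24752*(-1/49491))) - 20741*(-1/3726) = 25067/(1904/3807) + 20741/3726 = 25067*(3807/1904) + 20741/3726 = 13632867/272 + 20741/3726 = 25400851997/506736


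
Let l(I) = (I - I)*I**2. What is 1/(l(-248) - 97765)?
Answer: -1/97765 ≈ -1.0229e-5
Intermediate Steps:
l(I) = 0 (l(I) = 0*I**2 = 0)
1/(l(-248) - 97765) = 1/(0 - 97765) = 1/(-97765) = -1/97765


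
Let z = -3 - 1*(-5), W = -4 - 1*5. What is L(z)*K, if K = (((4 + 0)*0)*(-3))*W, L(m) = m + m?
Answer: 0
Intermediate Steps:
W = -9 (W = -4 - 5 = -9)
z = 2 (z = -3 + 5 = 2)
L(m) = 2*m
K = 0 (K = (((4 + 0)*0)*(-3))*(-9) = ((4*0)*(-3))*(-9) = (0*(-3))*(-9) = 0*(-9) = 0)
L(z)*K = (2*2)*0 = 4*0 = 0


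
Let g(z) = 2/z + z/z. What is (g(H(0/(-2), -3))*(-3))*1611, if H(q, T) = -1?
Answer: 4833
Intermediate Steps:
g(z) = 1 + 2/z (g(z) = 2/z + 1 = 1 + 2/z)
(g(H(0/(-2), -3))*(-3))*1611 = (((2 - 1)/(-1))*(-3))*1611 = (-1*1*(-3))*1611 = -1*(-3)*1611 = 3*1611 = 4833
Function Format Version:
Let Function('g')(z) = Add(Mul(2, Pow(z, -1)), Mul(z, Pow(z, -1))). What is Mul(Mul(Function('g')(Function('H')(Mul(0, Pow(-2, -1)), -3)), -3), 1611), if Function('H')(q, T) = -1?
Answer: 4833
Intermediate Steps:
Function('g')(z) = Add(1, Mul(2, Pow(z, -1))) (Function('g')(z) = Add(Mul(2, Pow(z, -1)), 1) = Add(1, Mul(2, Pow(z, -1))))
Mul(Mul(Function('g')(Function('H')(Mul(0, Pow(-2, -1)), -3)), -3), 1611) = Mul(Mul(Mul(Pow(-1, -1), Add(2, -1)), -3), 1611) = Mul(Mul(Mul(-1, 1), -3), 1611) = Mul(Mul(-1, -3), 1611) = Mul(3, 1611) = 4833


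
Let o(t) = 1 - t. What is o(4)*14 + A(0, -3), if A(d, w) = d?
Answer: -42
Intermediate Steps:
o(4)*14 + A(0, -3) = (1 - 1*4)*14 + 0 = (1 - 4)*14 + 0 = -3*14 + 0 = -42 + 0 = -42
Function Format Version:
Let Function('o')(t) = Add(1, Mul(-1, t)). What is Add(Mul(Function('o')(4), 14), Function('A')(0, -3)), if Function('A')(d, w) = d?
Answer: -42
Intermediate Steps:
Add(Mul(Function('o')(4), 14), Function('A')(0, -3)) = Add(Mul(Add(1, Mul(-1, 4)), 14), 0) = Add(Mul(Add(1, -4), 14), 0) = Add(Mul(-3, 14), 0) = Add(-42, 0) = -42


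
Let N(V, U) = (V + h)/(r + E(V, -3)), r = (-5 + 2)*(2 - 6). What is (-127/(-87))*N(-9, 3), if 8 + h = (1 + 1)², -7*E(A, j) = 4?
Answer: -11557/6960 ≈ -1.6605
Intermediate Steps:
E(A, j) = -4/7 (E(A, j) = -⅐*4 = -4/7)
h = -4 (h = -8 + (1 + 1)² = -8 + 2² = -8 + 4 = -4)
r = 12 (r = -3*(-4) = 12)
N(V, U) = -7/20 + 7*V/80 (N(V, U) = (V - 4)/(12 - 4/7) = (-4 + V)/(80/7) = (-4 + V)*(7/80) = -7/20 + 7*V/80)
(-127/(-87))*N(-9, 3) = (-127/(-87))*(-7/20 + (7/80)*(-9)) = (-127*(-1/87))*(-7/20 - 63/80) = (127/87)*(-91/80) = -11557/6960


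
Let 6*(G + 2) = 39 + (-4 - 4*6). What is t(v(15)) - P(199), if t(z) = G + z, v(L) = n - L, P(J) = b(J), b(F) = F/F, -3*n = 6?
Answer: -109/6 ≈ -18.167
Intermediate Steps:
n = -2 (n = -⅓*6 = -2)
b(F) = 1
P(J) = 1
G = -⅙ (G = -2 + (39 + (-4 - 4*6))/6 = -2 + (39 + (-4 - 24))/6 = -2 + (39 - 28)/6 = -2 + (⅙)*11 = -2 + 11/6 = -⅙ ≈ -0.16667)
v(L) = -2 - L
t(z) = -⅙ + z
t(v(15)) - P(199) = (-⅙ + (-2 - 1*15)) - 1*1 = (-⅙ + (-2 - 15)) - 1 = (-⅙ - 17) - 1 = -103/6 - 1 = -109/6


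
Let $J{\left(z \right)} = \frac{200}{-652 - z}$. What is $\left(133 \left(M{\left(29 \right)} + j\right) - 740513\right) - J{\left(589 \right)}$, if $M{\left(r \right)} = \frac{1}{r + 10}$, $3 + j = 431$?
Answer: $- \frac{33084851158}{48399} \approx -6.8359 \cdot 10^{5}$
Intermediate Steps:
$j = 428$ ($j = -3 + 431 = 428$)
$M{\left(r \right)} = \frac{1}{10 + r}$
$\left(133 \left(M{\left(29 \right)} + j\right) - 740513\right) - J{\left(589 \right)} = \left(133 \left(\frac{1}{10 + 29} + 428\right) - 740513\right) - - \frac{200}{652 + 589} = \left(133 \left(\frac{1}{39} + 428\right) - 740513\right) - - \frac{200}{1241} = \left(133 \left(\frac{1}{39} + 428\right) - 740513\right) - \left(-200\right) \frac{1}{1241} = \left(133 \cdot \frac{16693}{39} - 740513\right) - - \frac{200}{1241} = \left(\frac{2220169}{39} - 740513\right) + \frac{200}{1241} = - \frac{26659838}{39} + \frac{200}{1241} = - \frac{33084851158}{48399}$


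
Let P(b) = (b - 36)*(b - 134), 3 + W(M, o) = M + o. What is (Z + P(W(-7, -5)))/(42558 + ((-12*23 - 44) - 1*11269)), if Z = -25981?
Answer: -18382/30969 ≈ -0.59356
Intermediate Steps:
W(M, o) = -3 + M + o (W(M, o) = -3 + (M + o) = -3 + M + o)
P(b) = (-134 + b)*(-36 + b) (P(b) = (-36 + b)*(-134 + b) = (-134 + b)*(-36 + b))
(Z + P(W(-7, -5)))/(42558 + ((-12*23 - 44) - 1*11269)) = (-25981 + (4824 + (-3 - 7 - 5)² - 170*(-3 - 7 - 5)))/(42558 + ((-12*23 - 44) - 1*11269)) = (-25981 + (4824 + (-15)² - 170*(-15)))/(42558 + ((-276 - 44) - 11269)) = (-25981 + (4824 + 225 + 2550))/(42558 + (-320 - 11269)) = (-25981 + 7599)/(42558 - 11589) = -18382/30969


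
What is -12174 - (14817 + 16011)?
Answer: -43002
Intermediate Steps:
-12174 - (14817 + 16011) = -12174 - 1*30828 = -12174 - 30828 = -43002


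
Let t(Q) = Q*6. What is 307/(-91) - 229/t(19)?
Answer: -55837/10374 ≈ -5.3824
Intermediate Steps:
t(Q) = 6*Q
307/(-91) - 229/t(19) = 307/(-91) - 229/(6*19) = 307*(-1/91) - 229/114 = -307/91 - 229*1/114 = -307/91 - 229/114 = -55837/10374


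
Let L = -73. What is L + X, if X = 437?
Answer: 364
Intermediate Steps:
L + X = -73 + 437 = 364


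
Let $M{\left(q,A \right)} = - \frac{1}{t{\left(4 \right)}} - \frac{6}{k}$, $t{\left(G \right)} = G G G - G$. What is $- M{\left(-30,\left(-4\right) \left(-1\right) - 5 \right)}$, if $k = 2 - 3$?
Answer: $- \frac{359}{60} \approx -5.9833$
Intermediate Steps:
$k = -1$
$t{\left(G \right)} = G^{3} - G$ ($t{\left(G \right)} = G^{2} G - G = G^{3} - G$)
$M{\left(q,A \right)} = \frac{359}{60}$ ($M{\left(q,A \right)} = - \frac{1}{4^{3} - 4} - \frac{6}{-1} = - \frac{1}{64 - 4} - -6 = - \frac{1}{60} + 6 = \frac{359}{60}$)
$- M{\left(-30,\left(-4\right) \left(-1\right) - 5 \right)} = \left(-1\right) \frac{359}{60} = - \frac{359}{60}$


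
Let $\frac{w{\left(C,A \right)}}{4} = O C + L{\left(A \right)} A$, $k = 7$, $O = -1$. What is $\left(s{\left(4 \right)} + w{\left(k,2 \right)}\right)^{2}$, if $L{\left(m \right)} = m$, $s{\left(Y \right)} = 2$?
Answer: $100$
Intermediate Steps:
$w{\left(C,A \right)} = - 4 C + 4 A^{2}$ ($w{\left(C,A \right)} = 4 \left(- C + A A\right) = 4 \left(- C + A^{2}\right) = 4 \left(A^{2} - C\right) = - 4 C + 4 A^{2}$)
$\left(s{\left(4 \right)} + w{\left(k,2 \right)}\right)^{2} = \left(2 + \left(\left(-4\right) 7 + 4 \cdot 2^{2}\right)\right)^{2} = \left(2 + \left(-28 + 4 \cdot 4\right)\right)^{2} = \left(2 + \left(-28 + 16\right)\right)^{2} = \left(2 - 12\right)^{2} = \left(-10\right)^{2} = 100$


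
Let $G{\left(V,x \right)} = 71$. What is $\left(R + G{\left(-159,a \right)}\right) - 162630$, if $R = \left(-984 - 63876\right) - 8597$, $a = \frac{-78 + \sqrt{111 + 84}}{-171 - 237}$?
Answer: $-236016$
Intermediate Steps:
$a = \frac{13}{68} - \frac{\sqrt{195}}{408}$ ($a = \frac{-78 + \sqrt{195}}{-408} = \left(-78 + \sqrt{195}\right) \left(- \frac{1}{408}\right) = \frac{13}{68} - \frac{\sqrt{195}}{408} \approx 0.15695$)
$R = -73457$ ($R = -64860 - 8597 = -73457$)
$\left(R + G{\left(-159,a \right)}\right) - 162630 = \left(-73457 + 71\right) - 162630 = -73386 - 162630 = -236016$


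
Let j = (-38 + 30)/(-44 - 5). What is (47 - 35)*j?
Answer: 96/49 ≈ 1.9592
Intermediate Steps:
j = 8/49 (j = -8/(-49) = -8*(-1/49) = 8/49 ≈ 0.16327)
(47 - 35)*j = (47 - 35)*(8/49) = 12*(8/49) = 96/49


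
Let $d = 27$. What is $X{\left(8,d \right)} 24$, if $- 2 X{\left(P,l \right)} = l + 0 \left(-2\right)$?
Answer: $-324$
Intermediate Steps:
$X{\left(P,l \right)} = - \frac{l}{2}$ ($X{\left(P,l \right)} = - \frac{l + 0 \left(-2\right)}{2} = - \frac{l + 0}{2} = - \frac{l}{2}$)
$X{\left(8,d \right)} 24 = \left(- \frac{1}{2}\right) 27 \cdot 24 = \left(- \frac{27}{2}\right) 24 = -324$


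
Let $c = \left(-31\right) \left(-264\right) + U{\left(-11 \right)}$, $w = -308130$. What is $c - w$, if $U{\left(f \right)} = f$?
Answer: $316303$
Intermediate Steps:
$c = 8173$ ($c = \left(-31\right) \left(-264\right) - 11 = 8184 - 11 = 8173$)
$c - w = 8173 - -308130 = 8173 + 308130 = 316303$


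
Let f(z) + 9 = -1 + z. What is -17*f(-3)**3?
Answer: 37349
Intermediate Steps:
f(z) = -10 + z (f(z) = -9 + (-1 + z) = -10 + z)
-17*f(-3)**3 = -17*(-10 - 3)**3 = -17*(-13)**3 = -17*(-2197) = 37349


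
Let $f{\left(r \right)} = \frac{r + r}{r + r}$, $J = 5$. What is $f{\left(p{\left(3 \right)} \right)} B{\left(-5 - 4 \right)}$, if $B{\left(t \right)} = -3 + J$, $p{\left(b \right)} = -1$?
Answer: $2$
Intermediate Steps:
$B{\left(t \right)} = 2$ ($B{\left(t \right)} = -3 + 5 = 2$)
$f{\left(r \right)} = 1$ ($f{\left(r \right)} = \frac{2 r}{2 r} = 2 r \frac{1}{2 r} = 1$)
$f{\left(p{\left(3 \right)} \right)} B{\left(-5 - 4 \right)} = 1 \cdot 2 = 2$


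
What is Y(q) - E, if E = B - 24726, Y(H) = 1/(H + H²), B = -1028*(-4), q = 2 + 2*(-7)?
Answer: 2721049/132 ≈ 20614.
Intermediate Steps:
q = -12 (q = 2 - 14 = -12)
B = 4112
E = -20614 (E = 4112 - 24726 = -20614)
Y(q) - E = 1/((-12)*(1 - 12)) - 1*(-20614) = -1/12/(-11) + 20614 = -1/12*(-1/11) + 20614 = 1/132 + 20614 = 2721049/132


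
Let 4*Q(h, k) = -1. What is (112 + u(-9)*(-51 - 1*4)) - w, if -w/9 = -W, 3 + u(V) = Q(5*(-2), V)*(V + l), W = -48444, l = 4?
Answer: 1744817/4 ≈ 4.3620e+5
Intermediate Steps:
Q(h, k) = -1/4 (Q(h, k) = (1/4)*(-1) = -1/4)
u(V) = -4 - V/4 (u(V) = -3 - (V + 4)/4 = -3 - (4 + V)/4 = -3 + (-1 - V/4) = -4 - V/4)
w = -435996 (w = -(-9)*(-48444) = -9*48444 = -435996)
(112 + u(-9)*(-51 - 1*4)) - w = (112 + (-4 - 1/4*(-9))*(-51 - 1*4)) - 1*(-435996) = (112 + (-4 + 9/4)*(-51 - 4)) + 435996 = (112 - 7/4*(-55)) + 435996 = (112 + 385/4) + 435996 = 833/4 + 435996 = 1744817/4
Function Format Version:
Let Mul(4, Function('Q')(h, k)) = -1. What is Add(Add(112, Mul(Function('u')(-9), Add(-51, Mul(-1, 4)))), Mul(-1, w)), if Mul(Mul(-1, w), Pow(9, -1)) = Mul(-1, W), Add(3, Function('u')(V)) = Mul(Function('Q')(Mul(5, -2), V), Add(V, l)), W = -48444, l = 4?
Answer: Rational(1744817, 4) ≈ 4.3620e+5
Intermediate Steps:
Function('Q')(h, k) = Rational(-1, 4) (Function('Q')(h, k) = Mul(Rational(1, 4), -1) = Rational(-1, 4))
Function('u')(V) = Add(-4, Mul(Rational(-1, 4), V)) (Function('u')(V) = Add(-3, Mul(Rational(-1, 4), Add(V, 4))) = Add(-3, Mul(Rational(-1, 4), Add(4, V))) = Add(-3, Add(-1, Mul(Rational(-1, 4), V))) = Add(-4, Mul(Rational(-1, 4), V)))
w = -435996 (w = Mul(-9, Mul(-1, -48444)) = Mul(-9, 48444) = -435996)
Add(Add(112, Mul(Function('u')(-9), Add(-51, Mul(-1, 4)))), Mul(-1, w)) = Add(Add(112, Mul(Add(-4, Mul(Rational(-1, 4), -9)), Add(-51, Mul(-1, 4)))), Mul(-1, -435996)) = Add(Add(112, Mul(Add(-4, Rational(9, 4)), Add(-51, -4))), 435996) = Add(Add(112, Mul(Rational(-7, 4), -55)), 435996) = Add(Add(112, Rational(385, 4)), 435996) = Add(Rational(833, 4), 435996) = Rational(1744817, 4)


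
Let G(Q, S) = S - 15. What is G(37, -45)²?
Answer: 3600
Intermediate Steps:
G(Q, S) = -15 + S
G(37, -45)² = (-15 - 45)² = (-60)² = 3600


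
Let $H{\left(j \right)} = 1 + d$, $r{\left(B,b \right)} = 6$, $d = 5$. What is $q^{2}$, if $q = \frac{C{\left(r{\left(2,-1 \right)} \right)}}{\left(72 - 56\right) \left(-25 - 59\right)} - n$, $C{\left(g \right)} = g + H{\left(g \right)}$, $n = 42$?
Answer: $\frac{22137025}{12544} \approx 1764.8$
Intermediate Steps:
$H{\left(j \right)} = 6$ ($H{\left(j \right)} = 1 + 5 = 6$)
$C{\left(g \right)} = 6 + g$ ($C{\left(g \right)} = g + 6 = 6 + g$)
$q = - \frac{4705}{112}$ ($q = \frac{6 + 6}{\left(72 - 56\right) \left(-25 - 59\right)} - 42 = \frac{12}{16 \left(-84\right)} - 42 = \frac{12}{-1344} - 42 = 12 \left(- \frac{1}{1344}\right) - 42 = - \frac{1}{112} - 42 = - \frac{4705}{112} \approx -42.009$)
$q^{2} = \left(- \frac{4705}{112}\right)^{2} = \frac{22137025}{12544}$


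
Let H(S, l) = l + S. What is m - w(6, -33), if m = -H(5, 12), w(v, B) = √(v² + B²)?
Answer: -17 - 15*√5 ≈ -50.541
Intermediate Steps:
H(S, l) = S + l
w(v, B) = √(B² + v²)
m = -17 (m = -(5 + 12) = -1*17 = -17)
m - w(6, -33) = -17 - √((-33)² + 6²) = -17 - √(1089 + 36) = -17 - √1125 = -17 - 15*√5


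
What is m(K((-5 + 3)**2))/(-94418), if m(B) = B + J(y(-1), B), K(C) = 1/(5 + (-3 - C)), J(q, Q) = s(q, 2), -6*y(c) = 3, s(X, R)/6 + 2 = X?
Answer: 31/188836 ≈ 0.00016416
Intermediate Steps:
s(X, R) = -12 + 6*X
y(c) = -1/2 (y(c) = -1/6*3 = -1/2)
J(q, Q) = -12 + 6*q
K(C) = 1/(2 - C)
m(B) = -15 + B (m(B) = B + (-12 + 6*(-1/2)) = B + (-12 - 3) = B - 15 = -15 + B)
m(K((-5 + 3)**2))/(-94418) = (-15 - 1/(-2 + (-5 + 3)**2))/(-94418) = (-15 - 1/(-2 + (-2)**2))*(-1/94418) = (-15 - 1/(-2 + 4))*(-1/94418) = (-15 - 1/2)*(-1/94418) = -31/2*(-1/94418) = 31/188836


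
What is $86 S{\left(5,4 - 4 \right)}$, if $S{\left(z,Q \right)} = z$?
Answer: $430$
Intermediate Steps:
$86 S{\left(5,4 - 4 \right)} = 86 \cdot 5 = 430$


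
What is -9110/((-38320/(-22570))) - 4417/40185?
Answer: -413135780447/76994460 ≈ -5365.8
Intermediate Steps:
-9110/((-38320/(-22570))) - 4417/40185 = -9110/((-38320*(-1/22570))) - 4417*1/40185 = -9110/3832/2257 - 4417/40185 = -9110*2257/3832 - 4417/40185 = -10280635/1916 - 4417/40185 = -413135780447/76994460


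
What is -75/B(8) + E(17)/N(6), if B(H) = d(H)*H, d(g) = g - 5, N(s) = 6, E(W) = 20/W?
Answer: -1195/408 ≈ -2.9289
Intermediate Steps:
d(g) = -5 + g
B(H) = H*(-5 + H) (B(H) = (-5 + H)*H = H*(-5 + H))
-75/B(8) + E(17)/N(6) = -75*1/(8*(-5 + 8)) + (20/17)/6 = -75/(8*3) + (20*(1/17))*(1/6) = -75/24 + (20/17)*(1/6) = -75*1/24 + 10/51 = -25/8 + 10/51 = -1195/408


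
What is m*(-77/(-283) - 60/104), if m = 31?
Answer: -69533/7358 ≈ -9.4500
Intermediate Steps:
m*(-77/(-283) - 60/104) = 31*(-77/(-283) - 60/104) = 31*(-77*(-1/283) - 60*1/104) = 31*(77/283 - 15/26) = 31*(-2243/7358) = -69533/7358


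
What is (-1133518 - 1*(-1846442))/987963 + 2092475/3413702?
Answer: 4500997963073/3372611269026 ≈ 1.3346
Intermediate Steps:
(-1133518 - 1*(-1846442))/987963 + 2092475/3413702 = (-1133518 + 1846442)*(1/987963) + 2092475*(1/3413702) = 712924*(1/987963) + 2092475/3413702 = 712924/987963 + 2092475/3413702 = 4500997963073/3372611269026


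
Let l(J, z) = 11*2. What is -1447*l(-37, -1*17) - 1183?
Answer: -33017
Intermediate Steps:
l(J, z) = 22
-1447*l(-37, -1*17) - 1183 = -1447*22 - 1183 = -31834 - 1183 = -33017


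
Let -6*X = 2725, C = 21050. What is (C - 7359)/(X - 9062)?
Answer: -82146/57097 ≈ -1.4387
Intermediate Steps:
X = -2725/6 (X = -1/6*2725 = -2725/6 ≈ -454.17)
(C - 7359)/(X - 9062) = (21050 - 7359)/(-2725/6 - 9062) = 13691/(-57097/6) = 13691*(-6/57097) = -82146/57097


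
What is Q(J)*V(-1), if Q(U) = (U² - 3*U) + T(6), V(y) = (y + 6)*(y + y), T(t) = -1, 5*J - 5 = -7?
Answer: -18/5 ≈ -3.6000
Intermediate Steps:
J = -⅖ (J = 1 + (⅕)*(-7) = 1 - 7/5 = -⅖ ≈ -0.40000)
V(y) = 2*y*(6 + y) (V(y) = (6 + y)*(2*y) = 2*y*(6 + y))
Q(U) = -1 + U² - 3*U (Q(U) = (U² - 3*U) - 1 = -1 + U² - 3*U)
Q(J)*V(-1) = (-1 + (-⅖)² - 3*(-⅖))*(2*(-1)*(6 - 1)) = (-1 + 4/25 + 6/5)*(2*(-1)*5) = (9/25)*(-10) = -18/5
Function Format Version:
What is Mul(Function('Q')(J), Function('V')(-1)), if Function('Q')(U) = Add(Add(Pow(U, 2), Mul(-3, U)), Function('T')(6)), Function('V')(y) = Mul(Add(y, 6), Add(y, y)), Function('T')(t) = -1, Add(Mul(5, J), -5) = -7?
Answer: Rational(-18, 5) ≈ -3.6000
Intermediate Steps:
J = Rational(-2, 5) (J = Add(1, Mul(Rational(1, 5), -7)) = Add(1, Rational(-7, 5)) = Rational(-2, 5) ≈ -0.40000)
Function('V')(y) = Mul(2, y, Add(6, y)) (Function('V')(y) = Mul(Add(6, y), Mul(2, y)) = Mul(2, y, Add(6, y)))
Function('Q')(U) = Add(-1, Pow(U, 2), Mul(-3, U)) (Function('Q')(U) = Add(Add(Pow(U, 2), Mul(-3, U)), -1) = Add(-1, Pow(U, 2), Mul(-3, U)))
Mul(Function('Q')(J), Function('V')(-1)) = Mul(Add(-1, Pow(Rational(-2, 5), 2), Mul(-3, Rational(-2, 5))), Mul(2, -1, Add(6, -1))) = Mul(Add(-1, Rational(4, 25), Rational(6, 5)), Mul(2, -1, 5)) = Mul(Rational(9, 25), -10) = Rational(-18, 5)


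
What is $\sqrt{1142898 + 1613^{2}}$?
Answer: $\sqrt{3744667} \approx 1935.1$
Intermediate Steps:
$\sqrt{1142898 + 1613^{2}} = \sqrt{1142898 + 2601769} = \sqrt{3744667}$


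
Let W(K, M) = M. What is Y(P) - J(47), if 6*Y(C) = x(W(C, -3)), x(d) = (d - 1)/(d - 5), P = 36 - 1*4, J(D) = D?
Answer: -563/12 ≈ -46.917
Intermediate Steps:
P = 32 (P = 36 - 4 = 32)
x(d) = (-1 + d)/(-5 + d)
Y(C) = 1/12 (Y(C) = ((-1 - 3)/(-5 - 3))/6 = (-4/(-8))/6 = (-1/8*(-4))/6 = (1/6)*(1/2) = 1/12)
Y(P) - J(47) = 1/12 - 1*47 = 1/12 - 47 = -563/12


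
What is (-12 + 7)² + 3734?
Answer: 3759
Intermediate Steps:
(-12 + 7)² + 3734 = (-5)² + 3734 = 25 + 3734 = 3759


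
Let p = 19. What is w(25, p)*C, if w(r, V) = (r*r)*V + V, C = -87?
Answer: -1034778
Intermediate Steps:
w(r, V) = V + V*r² (w(r, V) = r²*V + V = V*r² + V = V + V*r²)
w(25, p)*C = (19*(1 + 25²))*(-87) = (19*(1 + 625))*(-87) = (19*626)*(-87) = 11894*(-87) = -1034778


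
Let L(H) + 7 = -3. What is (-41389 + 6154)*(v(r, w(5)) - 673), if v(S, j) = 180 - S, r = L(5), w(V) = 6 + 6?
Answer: 17018505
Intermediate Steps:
w(V) = 12
L(H) = -10 (L(H) = -7 - 3 = -10)
r = -10
(-41389 + 6154)*(v(r, w(5)) - 673) = (-41389 + 6154)*((180 - 1*(-10)) - 673) = -35235*((180 + 10) - 673) = -35235*(190 - 673) = -35235*(-483) = 17018505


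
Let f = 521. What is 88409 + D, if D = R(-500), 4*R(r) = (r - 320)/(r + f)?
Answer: 1856384/21 ≈ 88399.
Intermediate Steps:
R(r) = (-320 + r)/(4*(521 + r)) (R(r) = ((r - 320)/(r + 521))/4 = ((-320 + r)/(521 + r))/4 = (-320 + r)/(4*(521 + r)))
D = -205/21 (D = (-320 - 500)/(4*(521 - 500)) = (1/4)*(-820)/21 = (1/4)*(1/21)*(-820) = -205/21 ≈ -9.7619)
88409 + D = 88409 - 205/21 = 1856384/21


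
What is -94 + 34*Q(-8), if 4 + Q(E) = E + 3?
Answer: -400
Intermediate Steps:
Q(E) = -1 + E (Q(E) = -4 + (E + 3) = -4 + (3 + E) = -1 + E)
-94 + 34*Q(-8) = -94 + 34*(-1 - 8) = -94 + 34*(-9) = -94 - 306 = -400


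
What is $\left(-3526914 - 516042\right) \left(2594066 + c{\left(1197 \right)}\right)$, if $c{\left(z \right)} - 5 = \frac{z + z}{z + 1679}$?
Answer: $- \frac{7540669442786010}{719} \approx -1.0488 \cdot 10^{13}$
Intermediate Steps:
$c{\left(z \right)} = 5 + \frac{2 z}{1679 + z}$ ($c{\left(z \right)} = 5 + \frac{z + z}{z + 1679} = 5 + \frac{2 z}{1679 + z}$)
$\left(-3526914 - 516042\right) \left(2594066 + c{\left(1197 \right)}\right) = \left(-3526914 - 516042\right) \left(2594066 + \frac{8395 + 7 \cdot 1197}{1679 + 1197}\right) = - 4042956 \left(2594066 + \frac{8395 + 8379}{2876}\right) = - 4042956 \left(2594066 + \frac{1}{2876} \cdot 16774\right) = - 4042956 \left(2594066 + \frac{8387}{1438}\right) = \left(-4042956\right) \frac{3730275295}{1438} = - \frac{7540669442786010}{719}$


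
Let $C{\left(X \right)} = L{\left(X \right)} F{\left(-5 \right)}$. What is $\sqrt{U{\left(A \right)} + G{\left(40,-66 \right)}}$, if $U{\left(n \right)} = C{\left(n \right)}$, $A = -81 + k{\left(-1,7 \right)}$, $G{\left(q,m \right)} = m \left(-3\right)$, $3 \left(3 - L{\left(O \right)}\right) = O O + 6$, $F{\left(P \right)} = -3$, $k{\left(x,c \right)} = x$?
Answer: $\sqrt{6919} \approx 83.181$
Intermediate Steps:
$L{\left(O \right)} = 1 - \frac{O^{2}}{3}$ ($L{\left(O \right)} = 3 - \frac{O O + 6}{3} = 3 - \frac{O^{2} + 6}{3} = 3 - \frac{6 + O^{2}}{3} = 3 - \left(2 + \frac{O^{2}}{3}\right) = 1 - \frac{O^{2}}{3}$)
$G{\left(q,m \right)} = - 3 m$
$A = -82$ ($A = -81 - 1 = -82$)
$C{\left(X \right)} = -3 + X^{2}$ ($C{\left(X \right)} = \left(1 - \frac{X^{2}}{3}\right) \left(-3\right) = -3 + X^{2}$)
$U{\left(n \right)} = -3 + n^{2}$
$\sqrt{U{\left(A \right)} + G{\left(40,-66 \right)}} = \sqrt{\left(-3 + \left(-82\right)^{2}\right) - -198} = \sqrt{\left(-3 + 6724\right) + 198} = \sqrt{6721 + 198} = \sqrt{6919}$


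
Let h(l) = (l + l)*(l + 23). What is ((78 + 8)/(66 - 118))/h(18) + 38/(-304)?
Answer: -605/4797 ≈ -0.12612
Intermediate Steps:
h(l) = 2*l*(23 + l) (h(l) = (2*l)*(23 + l) = 2*l*(23 + l))
((78 + 8)/(66 - 118))/h(18) + 38/(-304) = ((78 + 8)/(66 - 118))/((2*18*(23 + 18))) + 38/(-304) = (86/(-52))/((2*18*41)) + 38*(-1/304) = (86*(-1/52))/1476 - 1/8 = -43/26*1/1476 - 1/8 = -43/38376 - 1/8 = -605/4797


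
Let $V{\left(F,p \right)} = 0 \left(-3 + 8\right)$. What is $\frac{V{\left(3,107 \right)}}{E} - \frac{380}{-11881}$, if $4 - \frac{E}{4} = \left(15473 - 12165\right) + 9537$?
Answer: $\frac{380}{11881} \approx 0.031984$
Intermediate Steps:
$V{\left(F,p \right)} = 0$ ($V{\left(F,p \right)} = 0 \cdot 5 = 0$)
$E = -51364$ ($E = 16 - 4 \left(\left(15473 - 12165\right) + 9537\right) = 16 - 4 \left(3308 + 9537\right) = 16 - 51380 = -51364$)
$\frac{V{\left(3,107 \right)}}{E} - \frac{380}{-11881} = \frac{0}{-51364} - \frac{380}{-11881} = 0 \left(- \frac{1}{51364}\right) - - \frac{380}{11881} = 0 + \frac{380}{11881} = \frac{380}{11881}$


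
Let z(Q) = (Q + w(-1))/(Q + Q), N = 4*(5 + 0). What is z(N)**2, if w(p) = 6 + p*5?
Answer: 441/1600 ≈ 0.27563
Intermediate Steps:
w(p) = 6 + 5*p
N = 20 (N = 4*5 = 20)
z(Q) = (1 + Q)/(2*Q) (z(Q) = (Q + (6 + 5*(-1)))/(Q + Q) = (Q + (6 - 5))/((2*Q)) = (Q + 1)*(1/(2*Q)) = (1 + Q)*(1/(2*Q)) = (1 + Q)/(2*Q))
z(N)**2 = ((1/2)*(1 + 20)/20)**2 = ((1/2)*(1/20)*21)**2 = (21/40)**2 = 441/1600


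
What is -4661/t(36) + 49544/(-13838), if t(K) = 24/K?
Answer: -8799811/1258 ≈ -6995.1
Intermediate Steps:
-4661/t(36) + 49544/(-13838) = -4661/(24/36) + 49544/(-13838) = -4661/(24*(1/36)) + 49544*(-1/13838) = -4661/⅔ - 2252/629 = -4661*3/2 - 2252/629 = -13983/2 - 2252/629 = -8799811/1258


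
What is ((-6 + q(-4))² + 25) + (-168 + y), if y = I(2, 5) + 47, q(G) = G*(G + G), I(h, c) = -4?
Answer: 576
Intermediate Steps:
q(G) = 2*G² (q(G) = G*(2*G) = 2*G²)
y = 43 (y = -4 + 47 = 43)
((-6 + q(-4))² + 25) + (-168 + y) = ((-6 + 2*(-4)²)² + 25) + (-168 + 43) = ((-6 + 2*16)² + 25) - 125 = ((-6 + 32)² + 25) - 125 = (26² + 25) - 125 = (676 + 25) - 125 = 701 - 125 = 576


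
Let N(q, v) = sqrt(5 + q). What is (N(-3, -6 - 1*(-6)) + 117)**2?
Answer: (117 + sqrt(2))**2 ≈ 14022.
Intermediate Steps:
(N(-3, -6 - 1*(-6)) + 117)**2 = (sqrt(5 - 3) + 117)**2 = (sqrt(2) + 117)**2 = (117 + sqrt(2))**2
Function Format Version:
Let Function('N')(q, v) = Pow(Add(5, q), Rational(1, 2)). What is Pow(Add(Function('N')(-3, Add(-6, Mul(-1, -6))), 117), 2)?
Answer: Pow(Add(117, Pow(2, Rational(1, 2))), 2) ≈ 14022.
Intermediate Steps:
Pow(Add(Function('N')(-3, Add(-6, Mul(-1, -6))), 117), 2) = Pow(Add(Pow(Add(5, -3), Rational(1, 2)), 117), 2) = Pow(Add(Pow(2, Rational(1, 2)), 117), 2) = Pow(Add(117, Pow(2, Rational(1, 2))), 2)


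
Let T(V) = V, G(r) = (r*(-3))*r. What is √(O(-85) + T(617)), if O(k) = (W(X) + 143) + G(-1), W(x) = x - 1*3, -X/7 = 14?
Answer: 4*√41 ≈ 25.612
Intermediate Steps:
X = -98 (X = -7*14 = -98)
W(x) = -3 + x (W(x) = x - 3 = -3 + x)
G(r) = -3*r² (G(r) = (-3*r)*r = -3*r²)
O(k) = 39 (O(k) = ((-3 - 98) + 143) - 3*(-1)² = (-101 + 143) - 3*1 = 42 - 3 = 39)
√(O(-85) + T(617)) = √(39 + 617) = √656 = 4*√41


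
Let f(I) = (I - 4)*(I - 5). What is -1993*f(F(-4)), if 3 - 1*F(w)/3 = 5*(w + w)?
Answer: -30891500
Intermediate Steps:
F(w) = 9 - 30*w (F(w) = 9 - 15*(w + w) = 9 - 15*2*w = 9 - 30*w)
f(I) = (-5 + I)*(-4 + I) (f(I) = (-4 + I)*(-5 + I) = (-5 + I)*(-4 + I))
-1993*f(F(-4)) = -1993*(20 + (9 - 30*(-4))**2 - 9*(9 - 30*(-4))) = -1993*(20 + (9 + 120)**2 - 9*(9 + 120)) = -1993*(20 + 129**2 - 9*129) = -1993*(20 + 16641 - 1161) = -1993*15500 = -30891500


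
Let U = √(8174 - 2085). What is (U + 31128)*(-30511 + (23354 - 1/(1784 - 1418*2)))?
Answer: -58591946466/263 - 7529163*√6089/1052 ≈ -2.2334e+8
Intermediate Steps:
U = √6089 ≈ 78.032
(U + 31128)*(-30511 + (23354 - 1/(1784 - 1418*2))) = (√6089 + 31128)*(-30511 + (23354 - 1/(1784 - 1418*2))) = (31128 + √6089)*(-30511 + (23354 - 1/(1784 - 2836))) = (31128 + √6089)*(-30511 + (23354 - 1/(-1052))) = (31128 + √6089)*(-30511 + (23354 - 1*(-1/1052))) = (31128 + √6089)*(-30511 + (23354 + 1/1052)) = (31128 + √6089)*(-30511 + 24568409/1052) = (31128 + √6089)*(-7529163/1052) = -58591946466/263 - 7529163*√6089/1052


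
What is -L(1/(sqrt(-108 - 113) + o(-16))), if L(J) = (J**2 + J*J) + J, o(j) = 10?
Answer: (-sqrt(221) + 12*I)/(20*sqrt(221) + 121*I) ≈ -0.028804 + 0.052083*I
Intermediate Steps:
L(J) = J + 2*J**2 (L(J) = (J**2 + J**2) + J = 2*J**2 + J = J + 2*J**2)
-L(1/(sqrt(-108 - 113) + o(-16))) = -(1 + 2/(sqrt(-108 - 113) + 10))/(sqrt(-108 - 113) + 10) = -(1 + 2/(sqrt(-221) + 10))/(sqrt(-221) + 10) = -(1 + 2/(I*sqrt(221) + 10))/(I*sqrt(221) + 10) = -(1 + 2/(10 + I*sqrt(221)))/(10 + I*sqrt(221))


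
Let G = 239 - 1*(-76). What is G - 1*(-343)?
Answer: 658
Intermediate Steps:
G = 315 (G = 239 + 76 = 315)
G - 1*(-343) = 315 - 1*(-343) = 315 + 343 = 658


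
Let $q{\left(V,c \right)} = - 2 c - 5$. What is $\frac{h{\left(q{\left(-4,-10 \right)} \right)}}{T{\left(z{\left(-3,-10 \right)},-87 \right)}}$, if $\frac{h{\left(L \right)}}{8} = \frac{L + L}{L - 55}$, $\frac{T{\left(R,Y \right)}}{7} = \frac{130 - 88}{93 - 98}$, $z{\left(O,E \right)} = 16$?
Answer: $\frac{5}{49} \approx 0.10204$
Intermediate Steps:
$T{\left(R,Y \right)} = - \frac{294}{5}$ ($T{\left(R,Y \right)} = 7 \frac{130 - 88}{93 - 98} = 7 \frac{42}{-5} = 7 \cdot 42 \left(- \frac{1}{5}\right) = 7 \left(- \frac{42}{5}\right) = - \frac{294}{5}$)
$q{\left(V,c \right)} = -5 - 2 c$
$h{\left(L \right)} = \frac{16 L}{-55 + L}$ ($h{\left(L \right)} = 8 \frac{L + L}{L - 55} = 8 \frac{2 L}{-55 + L} = \frac{16 L}{-55 + L}$)
$\frac{h{\left(q{\left(-4,-10 \right)} \right)}}{T{\left(z{\left(-3,-10 \right)},-87 \right)}} = \frac{16 \left(-5 - -20\right) \frac{1}{-55 - -15}}{- \frac{294}{5}} = \frac{16 \left(-5 + 20\right)}{-55 + \left(-5 + 20\right)} \left(- \frac{5}{294}\right) = 16 \cdot 15 \frac{1}{-55 + 15} \left(- \frac{5}{294}\right) = 16 \cdot 15 \frac{1}{-40} \left(- \frac{5}{294}\right) = 16 \cdot 15 \left(- \frac{1}{40}\right) \left(- \frac{5}{294}\right) = \left(-6\right) \left(- \frac{5}{294}\right) = \frac{5}{49}$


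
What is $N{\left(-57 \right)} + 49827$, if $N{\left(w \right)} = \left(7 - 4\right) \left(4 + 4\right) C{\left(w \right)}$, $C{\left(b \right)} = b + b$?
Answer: $47091$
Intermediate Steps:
$C{\left(b \right)} = 2 b$
$N{\left(w \right)} = 48 w$ ($N{\left(w \right)} = \left(7 - 4\right) \left(4 + 4\right) 2 w = 3 \cdot 8 \cdot 2 w = 3 \cdot 16 w = 48 w$)
$N{\left(-57 \right)} + 49827 = 48 \left(-57\right) + 49827 = -2736 + 49827 = 47091$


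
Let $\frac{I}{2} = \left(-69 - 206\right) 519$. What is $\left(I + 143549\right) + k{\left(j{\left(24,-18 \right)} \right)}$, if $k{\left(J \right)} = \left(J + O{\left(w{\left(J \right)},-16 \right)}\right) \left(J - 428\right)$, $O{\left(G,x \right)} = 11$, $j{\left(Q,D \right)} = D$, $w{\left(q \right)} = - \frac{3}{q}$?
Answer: $-138779$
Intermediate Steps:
$I = -285450$ ($I = 2 \left(-69 - 206\right) 519 = 2 \left(\left(-275\right) 519\right) = 2 \left(-142725\right) = -285450$)
$k{\left(J \right)} = \left(-428 + J\right) \left(11 + J\right)$ ($k{\left(J \right)} = \left(J + 11\right) \left(J - 428\right) = \left(11 + J\right) \left(-428 + J\right) = \left(-428 + J\right) \left(11 + J\right)$)
$\left(I + 143549\right) + k{\left(j{\left(24,-18 \right)} \right)} = \left(-285450 + 143549\right) - \left(-2798 - 324\right) = -141901 + \left(-4708 + 324 + 7506\right) = -141901 + 3122 = -138779$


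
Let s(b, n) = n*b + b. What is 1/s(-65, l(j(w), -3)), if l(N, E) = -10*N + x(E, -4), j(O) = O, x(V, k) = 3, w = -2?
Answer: -1/1560 ≈ -0.00064103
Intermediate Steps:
l(N, E) = 3 - 10*N (l(N, E) = -10*N + 3 = 3 - 10*N)
s(b, n) = b + b*n (s(b, n) = b*n + b = b + b*n)
1/s(-65, l(j(w), -3)) = 1/(-65*(1 + (3 - 10*(-2)))) = 1/(-65*(1 + (3 + 20))) = 1/(-65*(1 + 23)) = 1/(-65*24) = 1/(-1560) = -1/1560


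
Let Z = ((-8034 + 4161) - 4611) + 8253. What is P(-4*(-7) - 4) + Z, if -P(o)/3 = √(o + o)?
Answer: -231 - 12*√3 ≈ -251.78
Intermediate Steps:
Z = -231 (Z = (-3873 - 4611) + 8253 = -8484 + 8253 = -231)
P(o) = -3*√2*√o (P(o) = -3*√(o + o) = -3*√2*√o)
P(-4*(-7) - 4) + Z = -3*√2*√(-4*(-7) - 4) - 231 = -3*√2*√(28 - 4) - 231 = -3*√2*√24 - 231 = -3*√2*2*√6 - 231 = -12*√3 - 231 = -231 - 12*√3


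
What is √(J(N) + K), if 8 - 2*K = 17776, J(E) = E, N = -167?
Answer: I*√9051 ≈ 95.137*I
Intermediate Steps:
K = -8884 (K = 4 - ½*17776 = 4 - 8888 = -8884)
√(J(N) + K) = √(-167 - 8884) = √(-9051) = I*√9051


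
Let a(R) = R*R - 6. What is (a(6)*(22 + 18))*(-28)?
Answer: -33600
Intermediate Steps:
a(R) = -6 + R² (a(R) = R² - 6 = -6 + R²)
(a(6)*(22 + 18))*(-28) = ((-6 + 6²)*(22 + 18))*(-28) = ((-6 + 36)*40)*(-28) = (30*40)*(-28) = 1200*(-28) = -33600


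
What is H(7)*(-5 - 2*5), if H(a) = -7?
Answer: 105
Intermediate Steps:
H(7)*(-5 - 2*5) = -7*(-5 - 2*5) = -7*(-5 - 10) = -7*(-15) = 105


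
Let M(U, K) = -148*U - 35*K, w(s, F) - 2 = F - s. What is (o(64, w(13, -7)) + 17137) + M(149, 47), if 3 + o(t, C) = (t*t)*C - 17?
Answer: -80308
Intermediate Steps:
w(s, F) = 2 + F - s (w(s, F) = 2 + (F - s) = 2 + F - s)
o(t, C) = -20 + C*t**2 (o(t, C) = -3 + ((t*t)*C - 17) = -3 + (t**2*C - 17) = -3 + (C*t**2 - 17) = -3 + (-17 + C*t**2) = -20 + C*t**2)
(o(64, w(13, -7)) + 17137) + M(149, 47) = ((-20 + (2 - 7 - 1*13)*64**2) + 17137) + (-148*149 - 35*47) = ((-20 + (2 - 7 - 13)*4096) + 17137) + (-22052 - 1645) = ((-20 - 18*4096) + 17137) - 23697 = ((-20 - 73728) + 17137) - 23697 = (-73748 + 17137) - 23697 = -56611 - 23697 = -80308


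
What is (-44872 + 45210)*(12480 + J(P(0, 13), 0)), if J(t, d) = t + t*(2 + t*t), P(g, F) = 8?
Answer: 4399408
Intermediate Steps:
J(t, d) = t + t*(2 + t²)
(-44872 + 45210)*(12480 + J(P(0, 13), 0)) = (-44872 + 45210)*(12480 + 8*(3 + 8²)) = 338*(12480 + 8*(3 + 64)) = 338*(12480 + 8*67) = 338*(12480 + 536) = 338*13016 = 4399408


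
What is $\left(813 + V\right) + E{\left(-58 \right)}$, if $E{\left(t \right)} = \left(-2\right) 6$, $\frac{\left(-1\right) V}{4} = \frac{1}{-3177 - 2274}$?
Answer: $\frac{4366255}{5451} \approx 801.0$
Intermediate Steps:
$V = \frac{4}{5451}$ ($V = - \frac{4}{-3177 - 2274} = - \frac{4}{-5451} = \left(-4\right) \left(- \frac{1}{5451}\right) = \frac{4}{5451} \approx 0.00073381$)
$E{\left(t \right)} = -12$
$\left(813 + V\right) + E{\left(-58 \right)} = \left(813 + \frac{4}{5451}\right) - 12 = \frac{4431667}{5451} - 12 = \frac{4366255}{5451}$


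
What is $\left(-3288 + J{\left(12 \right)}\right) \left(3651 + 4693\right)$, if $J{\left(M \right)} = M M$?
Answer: $-26233536$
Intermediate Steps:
$J{\left(M \right)} = M^{2}$
$\left(-3288 + J{\left(12 \right)}\right) \left(3651 + 4693\right) = \left(-3288 + 12^{2}\right) \left(3651 + 4693\right) = \left(-3288 + 144\right) 8344 = \left(-3144\right) 8344 = -26233536$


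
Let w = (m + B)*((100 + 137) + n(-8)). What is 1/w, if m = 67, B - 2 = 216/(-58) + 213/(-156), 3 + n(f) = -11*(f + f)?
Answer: 754/19757285 ≈ 3.8163e-5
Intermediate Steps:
n(f) = -3 - 22*f (n(f) = -3 - 11*(f + f) = -3 - 22*f)
B = -4659/1508 (B = 2 + (216/(-58) + 213/(-156)) = 2 + (216*(-1/58) + 213*(-1/156)) = 2 + (-108/29 - 71/52) = 2 - 7675/1508 = -4659/1508 ≈ -3.0895)
w = 19757285/754 (w = (67 - 4659/1508)*((100 + 137) + (-3 - 22*(-8))) = 96377*(237 + (-3 + 176))/1508 = 96377*(237 + 173)/1508 = (96377/1508)*410 = 19757285/754 ≈ 26203.)
1/w = 1/(19757285/754) = 754/19757285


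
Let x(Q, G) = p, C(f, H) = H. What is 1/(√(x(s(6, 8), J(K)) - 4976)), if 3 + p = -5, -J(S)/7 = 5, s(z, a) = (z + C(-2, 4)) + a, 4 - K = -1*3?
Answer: -I*√1246/2492 ≈ -0.014165*I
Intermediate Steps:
K = 7 (K = 4 - (-1)*3 = 4 - 1*(-3) = 4 + 3 = 7)
s(z, a) = 4 + a + z (s(z, a) = (z + 4) + a = (4 + z) + a = 4 + a + z)
J(S) = -35 (J(S) = -7*5 = -35)
p = -8 (p = -3 - 5 = -8)
x(Q, G) = -8
1/(√(x(s(6, 8), J(K)) - 4976)) = 1/(√(-8 - 4976)) = 1/(√(-4984)) = 1/(2*I*√1246) = -I*√1246/2492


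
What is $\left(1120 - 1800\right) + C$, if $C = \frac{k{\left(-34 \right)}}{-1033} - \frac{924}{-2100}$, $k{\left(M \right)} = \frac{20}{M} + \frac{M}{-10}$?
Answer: $- \frac{298345024}{439025} \approx -679.56$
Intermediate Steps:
$k{\left(M \right)} = \frac{20}{M} - \frac{M}{10}$ ($k{\left(M \right)} = \frac{20}{M} + M \left(- \frac{1}{10}\right) = \frac{20}{M} - \frac{M}{10}$)
$C = \frac{191976}{439025}$ ($C = \frac{\frac{20}{-34} - - \frac{17}{5}}{-1033} - \frac{924}{-2100} = \left(20 \left(- \frac{1}{34}\right) + \frac{17}{5}\right) \left(- \frac{1}{1033}\right) - - \frac{11}{25} = \left(- \frac{10}{17} + \frac{17}{5}\right) \left(- \frac{1}{1033}\right) + \frac{11}{25} = \frac{239}{85} \left(- \frac{1}{1033}\right) + \frac{11}{25} = - \frac{239}{87805} + \frac{11}{25} = \frac{191976}{439025} \approx 0.43728$)
$\left(1120 - 1800\right) + C = \left(1120 - 1800\right) + \frac{191976}{439025} = -680 + \frac{191976}{439025} = - \frac{298345024}{439025}$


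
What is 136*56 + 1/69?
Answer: 525505/69 ≈ 7616.0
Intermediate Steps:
136*56 + 1/69 = 7616 + 1/69 = 525505/69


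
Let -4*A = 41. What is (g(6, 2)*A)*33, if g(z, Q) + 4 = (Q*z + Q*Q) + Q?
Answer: -9471/2 ≈ -4735.5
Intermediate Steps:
A = -41/4 (A = -¼*41 = -41/4 ≈ -10.250)
g(z, Q) = -4 + Q + Q² + Q*z (g(z, Q) = -4 + ((Q*z + Q*Q) + Q) = -4 + ((Q*z + Q²) + Q) = -4 + ((Q² + Q*z) + Q) = -4 + (Q + Q² + Q*z) = -4 + Q + Q² + Q*z)
(g(6, 2)*A)*33 = ((-4 + 2 + 2² + 2*6)*(-41/4))*33 = ((-4 + 2 + 4 + 12)*(-41/4))*33 = (14*(-41/4))*33 = -287/2*33 = -9471/2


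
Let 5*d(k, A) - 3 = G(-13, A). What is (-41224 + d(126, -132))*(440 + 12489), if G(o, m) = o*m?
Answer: -2642700529/5 ≈ -5.2854e+8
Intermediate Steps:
G(o, m) = m*o
d(k, A) = ⅗ - 13*A/5 (d(k, A) = ⅗ + (A*(-13))/5 = ⅗ + (-13*A)/5 = ⅗ - 13*A/5)
(-41224 + d(126, -132))*(440 + 12489) = (-41224 + (⅗ - 13/5*(-132)))*(440 + 12489) = (-41224 + (⅗ + 1716/5))*12929 = (-41224 + 1719/5)*12929 = -204401/5*12929 = -2642700529/5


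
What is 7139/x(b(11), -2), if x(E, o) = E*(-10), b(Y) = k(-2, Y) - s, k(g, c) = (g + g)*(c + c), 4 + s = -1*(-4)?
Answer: 649/80 ≈ 8.1125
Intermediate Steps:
s = 0 (s = -4 - 1*(-4) = -4 + 4 = 0)
k(g, c) = 4*c*g (k(g, c) = (2*g)*(2*c) = 4*c*g)
b(Y) = -8*Y (b(Y) = 4*Y*(-2) - 1*0 = -8*Y + 0 = -8*Y)
x(E, o) = -10*E
7139/x(b(11), -2) = 7139/((-(-80)*11)) = 7139/((-10*(-88))) = 7139/880 = 7139*(1/880) = 649/80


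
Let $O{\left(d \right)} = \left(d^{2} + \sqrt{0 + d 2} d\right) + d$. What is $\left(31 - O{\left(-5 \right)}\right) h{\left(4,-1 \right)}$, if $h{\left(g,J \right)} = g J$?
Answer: $-44 - 20 i \sqrt{10} \approx -44.0 - 63.246 i$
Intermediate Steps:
$O{\left(d \right)} = d + d^{2} + \sqrt{2} d^{\frac{3}{2}}$ ($O{\left(d \right)} = \left(d^{2} + \sqrt{0 + 2 d} d\right) + d = \left(d^{2} + \sqrt{2 d} d\right) + d = \left(d^{2} + \sqrt{2} \sqrt{d} d\right) + d = \left(d^{2} + \sqrt{2} d^{\frac{3}{2}}\right) + d = d + d^{2} + \sqrt{2} d^{\frac{3}{2}}$)
$h{\left(g,J \right)} = J g$
$\left(31 - O{\left(-5 \right)}\right) h{\left(4,-1 \right)} = \left(31 - \left(-5 + \left(-5\right)^{2} + \sqrt{2} \left(-5\right)^{\frac{3}{2}}\right)\right) \left(\left(-1\right) 4\right) = \left(31 - \left(-5 + 25 + \sqrt{2} \left(- 5 i \sqrt{5}\right)\right)\right) \left(-4\right) = \left(31 - \left(-5 + 25 - 5 i \sqrt{10}\right)\right) \left(-4\right) = \left(31 - \left(20 - 5 i \sqrt{10}\right)\right) \left(-4\right) = \left(11 + 5 i \sqrt{10}\right) \left(-4\right) = -44 - 20 i \sqrt{10}$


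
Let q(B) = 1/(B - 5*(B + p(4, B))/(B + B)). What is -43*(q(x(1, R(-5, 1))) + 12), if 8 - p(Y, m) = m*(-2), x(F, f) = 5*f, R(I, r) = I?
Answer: -163142/317 ≈ -514.64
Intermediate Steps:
p(Y, m) = 8 + 2*m (p(Y, m) = 8 - m*(-2) = 8 - (-2)*m = 8 + 2*m)
q(B) = 1/(B - 5*(8 + 3*B)/(2*B)) (q(B) = 1/(B - 5*(B + (8 + 2*B))/(B + B)) = 1/(B - 5*(8 + 3*B)/(2*B)))
-43*(q(x(1, R(-5, 1))) + 12) = -43*(2*(5*(-5))/(-40 - 75*(-5) + 2*(5*(-5))²) + 12) = -43*(2*(-25)/(-40 - 15*(-25) + 2*(-25)²) + 12) = -43*(2*(-25)/(-40 + 375 + 2*625) + 12) = -43*(2*(-25)/(-40 + 375 + 1250) + 12) = -43*(2*(-25)/1585 + 12) = -43*(2*(-25)*(1/1585) + 12) = -43*(-10/317 + 12) = -43*3794/317 = -163142/317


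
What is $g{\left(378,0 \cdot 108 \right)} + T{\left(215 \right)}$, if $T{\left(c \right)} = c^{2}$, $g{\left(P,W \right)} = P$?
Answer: $46603$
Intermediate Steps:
$g{\left(378,0 \cdot 108 \right)} + T{\left(215 \right)} = 378 + 215^{2} = 378 + 46225 = 46603$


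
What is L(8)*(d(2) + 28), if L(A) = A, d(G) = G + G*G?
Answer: 272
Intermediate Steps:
d(G) = G + G**2
L(8)*(d(2) + 28) = 8*(2*(1 + 2) + 28) = 8*(2*3 + 28) = 8*(6 + 28) = 8*34 = 272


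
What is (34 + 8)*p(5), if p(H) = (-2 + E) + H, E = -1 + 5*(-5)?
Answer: -966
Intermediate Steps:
E = -26 (E = -1 - 25 = -26)
p(H) = -28 + H (p(H) = (-2 - 26) + H = -28 + H)
(34 + 8)*p(5) = (34 + 8)*(-28 + 5) = 42*(-23) = -966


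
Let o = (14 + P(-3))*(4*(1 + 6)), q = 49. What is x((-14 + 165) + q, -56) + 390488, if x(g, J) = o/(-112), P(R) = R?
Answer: 1561941/4 ≈ 3.9049e+5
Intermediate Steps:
o = 308 (o = (14 - 3)*(4*(1 + 6)) = 11*(4*7) = 11*28 = 308)
x(g, J) = -11/4 (x(g, J) = 308/(-112) = 308*(-1/112) = -11/4)
x((-14 + 165) + q, -56) + 390488 = -11/4 + 390488 = 1561941/4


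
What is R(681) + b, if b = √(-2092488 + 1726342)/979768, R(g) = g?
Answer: 681 + 11*I*√3026/979768 ≈ 681.0 + 0.0006176*I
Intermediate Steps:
b = 11*I*√3026/979768 (b = √(-366146)*(1/979768) = (11*I*√3026)*(1/979768) = 11*I*√3026/979768 ≈ 0.0006176*I)
R(681) + b = 681 + 11*I*√3026/979768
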